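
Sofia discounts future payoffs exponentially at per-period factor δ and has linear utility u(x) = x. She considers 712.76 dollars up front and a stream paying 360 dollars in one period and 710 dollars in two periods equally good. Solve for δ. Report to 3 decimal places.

The stream is worth 360δ + 710δ² today, so 360δ + 710δ² = 712.76.
Rearranged: 710δ² + 360δ − 712.76 = 0.
By the quadratic formula (taking the positive root), δ = (−360 + √2153838.40) / 1420 ≈ 0.780.

δ ≈ 0.780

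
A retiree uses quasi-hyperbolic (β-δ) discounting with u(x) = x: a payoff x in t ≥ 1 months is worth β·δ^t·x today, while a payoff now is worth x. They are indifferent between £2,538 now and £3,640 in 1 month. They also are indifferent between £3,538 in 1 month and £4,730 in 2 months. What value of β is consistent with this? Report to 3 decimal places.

Both payoffs in the second observation are in the future, so β drops out: δ^1·3538 = δ^2·4730 ⇒ δ = 3538/4730 = 0.74799.
Now use the now-vs-future pair: 2538 = β·δ·3640 gives β = 2538/(0.74799·3640) ≈ 0.932.

β ≈ 0.932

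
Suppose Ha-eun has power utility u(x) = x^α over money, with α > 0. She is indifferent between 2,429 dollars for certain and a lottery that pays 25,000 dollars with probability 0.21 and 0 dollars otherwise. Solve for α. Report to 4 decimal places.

α ≈ 0.6694

The lottery's expected utility is 0.21·u(25000) + 0.79·u(0) = 0.21·25000^α (since u(0) = 0 for α > 0).
Setting u(2429) equal to that: 2429^α = 0.21·25000^α ⇒ (2429/25000)^α = 0.21.
Take logs: α = ln 0.21 / ln(2429/25000) ≈ 0.669405.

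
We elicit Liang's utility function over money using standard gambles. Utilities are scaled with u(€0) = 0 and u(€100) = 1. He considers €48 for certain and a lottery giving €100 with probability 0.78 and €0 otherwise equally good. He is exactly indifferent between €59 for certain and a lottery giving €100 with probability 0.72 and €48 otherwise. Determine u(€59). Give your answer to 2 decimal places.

0.94

From the first indifference, u(€48) = 0.78·u(€100) + 0.22·u(€0) = 0.78·1 + 0.22·0 = 0.78.
Then u(€59) = 0.72·u(€100) + 0.28·u(€48) = 0.72·1.00 + 0.28·0.78 = 0.9384.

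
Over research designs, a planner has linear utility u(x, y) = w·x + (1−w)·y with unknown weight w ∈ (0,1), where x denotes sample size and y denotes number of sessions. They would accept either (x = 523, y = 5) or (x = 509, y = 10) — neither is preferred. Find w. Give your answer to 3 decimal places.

w = 0.263

Equating utilities: w·523 + (1−w)·5 = w·509 + (1−w)·10.
Rearranging, 14·w − 5·(1−w) = 0.
So w/(1−w) = 5/14 = 0.3571, giving w = 5/(14+5) = 0.263.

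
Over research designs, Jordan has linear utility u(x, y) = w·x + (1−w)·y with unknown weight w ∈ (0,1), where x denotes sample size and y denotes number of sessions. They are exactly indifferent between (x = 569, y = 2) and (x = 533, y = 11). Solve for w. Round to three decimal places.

Equating utilities: w·569 + (1−w)·2 = w·533 + (1−w)·11.
Rearranging, 36·w − 9·(1−w) = 0.
The marginal rate of substitution is 9/36, so w = 9/(36+9) = 0.200.

w = 0.200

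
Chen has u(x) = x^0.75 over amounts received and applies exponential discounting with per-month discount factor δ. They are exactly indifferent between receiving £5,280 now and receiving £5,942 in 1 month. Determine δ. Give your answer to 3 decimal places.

The payoff in 1 month is discounted by δ, so u(5280) = δ·u(5942) and δ = u(5280)/u(5942).
Since u(x) = x^0.75, δ = (5280/5942)^0.75 = 0.88859^0.75 = 0.91522.

δ ≈ 0.915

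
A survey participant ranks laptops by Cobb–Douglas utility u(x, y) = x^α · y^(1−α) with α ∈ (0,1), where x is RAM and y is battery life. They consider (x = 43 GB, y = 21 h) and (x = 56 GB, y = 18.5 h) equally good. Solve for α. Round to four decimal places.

The Cobb–Douglas utilities coincide, so 43^α·21^(1−α) = 56^α·18.5^(1−α).
Rearrange to (43/56)^α = (18.5/21)^(1−α) and take logs: α·-0.2641516 = (1−α)·-0.1267517.
So α/(1−α) = (-0.1267517)/(-0.2641516) = 0.4798445, and α = 0.4798445/1.4798445 ≈ 0.3243.

α ≈ 0.3243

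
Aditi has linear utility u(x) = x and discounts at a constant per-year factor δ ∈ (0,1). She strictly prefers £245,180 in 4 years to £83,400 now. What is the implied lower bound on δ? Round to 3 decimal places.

The preference means 83400 < δ^4·245180.
So δ^4 > 83400/245180 = 0.34016; taking the 4th root of both positive sides preserves the inequality.
δ > 0.34016^(1/4) = 0.764.

δ > 0.764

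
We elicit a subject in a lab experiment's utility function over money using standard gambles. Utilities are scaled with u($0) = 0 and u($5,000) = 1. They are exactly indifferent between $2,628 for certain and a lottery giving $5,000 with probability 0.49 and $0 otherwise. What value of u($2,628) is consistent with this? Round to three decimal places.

0.490

By the standard-gamble method, u($2,628) is just the indifference probability on the best outcome: 0.49.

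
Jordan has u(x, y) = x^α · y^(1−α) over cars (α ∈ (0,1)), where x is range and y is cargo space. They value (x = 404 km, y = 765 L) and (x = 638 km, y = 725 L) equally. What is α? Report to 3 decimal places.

α ≈ 0.105

Set the two utilities equal: 404^α·765^(1−α) = 638^α·725^(1−α).
(404/638)^α = (725/765)^(1−α); take logs: α·ln(404/638) = (1−α)·ln(725/765), i.e. α·-0.456923 = (1−α)·-0.053704.
So α/(1−α) = (-0.053704)/(-0.456923) = 0.117534, and α = 0.117534/1.117534 ≈ 0.105.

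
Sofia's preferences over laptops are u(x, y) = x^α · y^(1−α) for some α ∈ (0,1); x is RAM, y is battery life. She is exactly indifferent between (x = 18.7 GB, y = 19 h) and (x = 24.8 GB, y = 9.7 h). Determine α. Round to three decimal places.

Indifference: 18.7^α · 19^(1−α) = 24.8^α · 9.7^(1−α).
(18.7/24.8)^α = (9.7/19)^(1−α); take logs: α·ln(18.7/24.8) = (1−α)·ln(9.7/19), i.e. α·-0.282320 = (1−α)·-0.672313.
With A = -0.282320 and B = -0.672313: α·A = (1−α)·B, so α = B/(A+B) = -0.672313/-0.954633 ≈ 0.704.

α ≈ 0.704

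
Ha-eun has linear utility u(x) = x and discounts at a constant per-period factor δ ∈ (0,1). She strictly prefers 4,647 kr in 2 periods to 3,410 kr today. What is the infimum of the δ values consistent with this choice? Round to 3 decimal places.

Under u(x) = x this choice says 3410 < δ^2·4647.
Dividing by 4647: δ^2 > 0.73381. Both sides are positive, so the square root keeps the direction.
δ > 0.73381^(1/2) = 0.857.

δ > 0.857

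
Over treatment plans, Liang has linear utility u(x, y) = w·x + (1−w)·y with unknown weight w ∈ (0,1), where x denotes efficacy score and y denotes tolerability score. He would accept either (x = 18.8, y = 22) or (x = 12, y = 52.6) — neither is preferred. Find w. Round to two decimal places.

Equating utilities: w·18.8 + (1−w)·22 = w·12 + (1−w)·52.6.
Collecting terms: w·6.8 = (1−w)·30.6.
Hence w = 30.6/(6.8+30.6) = 30.6/37.4 = 0.82.

w = 0.82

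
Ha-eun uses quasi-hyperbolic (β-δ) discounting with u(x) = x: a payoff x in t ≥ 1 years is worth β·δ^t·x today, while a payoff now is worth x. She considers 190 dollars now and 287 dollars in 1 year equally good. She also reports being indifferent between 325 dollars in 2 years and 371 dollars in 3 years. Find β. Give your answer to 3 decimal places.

β ≈ 0.756

Both payoffs in the second observation are in the future, so β drops out: δ^2·325 = δ^3·371 ⇒ δ = 325/371 = 0.87601.
Substituting δ into 190 = β·δ·287: β = 190/(251.415) ≈ 0.756.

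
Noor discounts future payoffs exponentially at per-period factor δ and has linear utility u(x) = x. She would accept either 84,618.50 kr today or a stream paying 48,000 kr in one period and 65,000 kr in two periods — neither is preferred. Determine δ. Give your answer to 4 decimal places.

The stream is worth 48000δ + 65000δ² today, so 48000δ + 65000δ² = 84618.50.
That is, 65000δ² + 48000δ − 84618.50 = 0, a quadratic in δ.
δ = (−48000 + √(48000² + 4·65000·84618.50)) / (2·65000) = (−48000 + √24304810000.00) / 130000 ≈ 0.8300.

δ ≈ 0.8300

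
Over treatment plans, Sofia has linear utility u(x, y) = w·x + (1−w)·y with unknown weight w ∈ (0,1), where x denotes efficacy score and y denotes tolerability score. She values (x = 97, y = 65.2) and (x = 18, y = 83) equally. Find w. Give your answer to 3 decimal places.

w = 0.184

Indifference: w·97 + (1−w)·65.2 = w·18 + (1−w)·83.
Collecting terms: w·79 = (1−w)·17.8.
Hence w = 17.8/(79+17.8) = 17.8/96.8 = 0.184.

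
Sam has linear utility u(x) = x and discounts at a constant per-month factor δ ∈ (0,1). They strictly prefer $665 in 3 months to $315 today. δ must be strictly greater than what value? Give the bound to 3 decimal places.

δ > 0.780

The preference means 315 < δ^3·665.
Dividing by 665: δ^3 > 0.47368. Both sides are positive, so the cube root keeps the direction.
δ > (315/665)^(1/3) ≈ 0.780.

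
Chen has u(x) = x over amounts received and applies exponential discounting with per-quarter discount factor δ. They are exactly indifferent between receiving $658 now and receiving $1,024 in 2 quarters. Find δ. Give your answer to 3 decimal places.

Indifference means u(658) = δ^2 · u(1024), so δ^2 = u(658)/u(1024).
With u(x) = x: δ^2 = 658/1024 = 0.64258.
Hence δ = (0.64258)^(1/2) = 0.80161.

δ ≈ 0.802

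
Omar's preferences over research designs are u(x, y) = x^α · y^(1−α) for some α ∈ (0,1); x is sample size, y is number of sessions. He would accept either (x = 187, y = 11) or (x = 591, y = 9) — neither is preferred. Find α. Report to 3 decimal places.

Set the two utilities equal: 187^α·11^(1−α) = 591^α·9^(1−α).
Taking logs: α·ln 187 + (1−α)·ln 11 = α·ln 591 + (1−α)·ln 9, i.e. α·-1.150707 = (1−α)·-0.200671.
So α/(1−α) = (-0.200671)/(-1.150707) = 0.174389, and α = 0.174389/1.174389 ≈ 0.148.

α ≈ 0.148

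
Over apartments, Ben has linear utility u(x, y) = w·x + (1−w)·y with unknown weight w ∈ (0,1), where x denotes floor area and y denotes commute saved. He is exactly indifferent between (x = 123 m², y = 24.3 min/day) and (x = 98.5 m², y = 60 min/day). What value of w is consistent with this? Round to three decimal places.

u(123,24.3) = u(98.5,60) means w·123 + (1−w)·24.3 = w·98.5 + (1−w)·60.
Rearranging, 24.5·w − 35.7·(1−w) = 0.
The marginal rate of substitution is 35.7/24.5, so w = 35.7/(24.5+35.7) = 0.593.

w = 0.593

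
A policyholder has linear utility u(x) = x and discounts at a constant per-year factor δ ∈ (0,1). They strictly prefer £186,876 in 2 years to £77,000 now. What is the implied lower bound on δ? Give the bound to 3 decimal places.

δ > 0.642

Comparing present values: 77000 < δ^2·186876.
So δ^2 > 77000/186876 = 0.41204; taking the square root of both positive sides preserves the inequality.
δ > 0.41204^(1/2) = 0.642.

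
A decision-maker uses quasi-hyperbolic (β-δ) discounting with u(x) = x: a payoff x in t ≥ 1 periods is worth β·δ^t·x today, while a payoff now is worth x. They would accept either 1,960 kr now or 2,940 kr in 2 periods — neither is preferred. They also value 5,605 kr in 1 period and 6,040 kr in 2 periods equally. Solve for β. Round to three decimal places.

The second indifference involves only future payoffs, so β cancels: β·δ^1·5605 = β·δ^2·6040, giving δ = 5605/6040 = 0.92798.
The first indifference: 1960 = β·δ^2·2940, so β = 1960/(δ^2·2940) = 1960/(0.86115·2940) ≈ 0.774.

β ≈ 0.774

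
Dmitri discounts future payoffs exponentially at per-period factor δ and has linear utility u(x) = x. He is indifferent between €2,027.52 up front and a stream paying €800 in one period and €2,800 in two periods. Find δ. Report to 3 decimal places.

Present value of the stream is 800·δ + 2800·δ². Indifference gives 800δ + 2800δ² = 2027.52.
That is, 2800δ² + 800δ − 2027.52 = 0, a quadratic in δ.
By the quadratic formula (taking the positive root), δ = (−800 + √23348224.00) / 5600 ≈ 0.720.

δ ≈ 0.720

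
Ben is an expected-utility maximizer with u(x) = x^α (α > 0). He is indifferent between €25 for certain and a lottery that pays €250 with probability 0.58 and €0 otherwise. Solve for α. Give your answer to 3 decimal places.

EU(lottery) = 0.58·250^α + 0.42·0 = 0.58·250^α.
Indifference: 25^α = 0.58·250^α, so (25/250)^α = 0.58.
α = ln(0.58) / ln(25/250) = -0.544727/-2.302585 ≈ 0.237.

α ≈ 0.237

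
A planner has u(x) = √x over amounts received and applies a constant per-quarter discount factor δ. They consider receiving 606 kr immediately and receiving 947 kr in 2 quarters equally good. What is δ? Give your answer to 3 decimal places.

Indifference means u(606) = δ^2 · u(947), so δ^2 = u(606)/u(947).
With u(x) = √x: δ^2 = √606/√947 = √(606/947) = 0.79995.
Hence δ = (0.79995)^(1/2) = 0.89440.

δ ≈ 0.894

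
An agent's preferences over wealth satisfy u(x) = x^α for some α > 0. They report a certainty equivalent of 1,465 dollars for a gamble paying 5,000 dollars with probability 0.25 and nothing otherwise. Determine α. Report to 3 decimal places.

α ≈ 1.129

The lottery's expected utility is 0.25·u(5000) + 0.75·u(0) = 0.25·5000^α (since u(0) = 0 for α > 0).
Setting u(1465) equal to that: 1465^α = 0.25·5000^α ⇒ (1465/5000)^α = 0.25.
α = ln(0.25) / ln(1465/5000) = -1.386294/-1.227583 ≈ 1.129.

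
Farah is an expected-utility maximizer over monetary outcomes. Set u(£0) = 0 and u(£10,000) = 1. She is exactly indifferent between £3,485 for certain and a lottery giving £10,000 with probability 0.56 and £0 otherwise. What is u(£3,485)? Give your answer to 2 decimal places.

0.56

The indifference gives u(£3,485) = 0.56·u(£10,000) + 0.44·u(£0) = 0.56·1 + 0.44·0 = 0.56.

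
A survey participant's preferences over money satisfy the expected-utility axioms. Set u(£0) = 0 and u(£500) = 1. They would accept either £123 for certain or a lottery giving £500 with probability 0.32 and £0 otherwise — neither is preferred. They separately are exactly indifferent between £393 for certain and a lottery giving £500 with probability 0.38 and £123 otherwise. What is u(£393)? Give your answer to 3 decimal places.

0.578

First, u(£123) = 0.32·u(£500) + 0.68·u(£0) = 0.32.
Then u(£393) = 0.38·u(£500) + 0.62·u(£123) = 0.38·1.00 + 0.62·0.32 = 0.5784.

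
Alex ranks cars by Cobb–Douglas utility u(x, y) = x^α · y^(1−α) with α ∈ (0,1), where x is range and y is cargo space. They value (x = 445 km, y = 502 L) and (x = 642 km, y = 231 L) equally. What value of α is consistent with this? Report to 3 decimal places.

Set the two utilities equal: 445^α·502^(1−α) = 642^α·231^(1−α).
Taking logs: α·ln 445 + (1−α)·ln 502 = α·ln 642 + (1−α)·ln 231, i.e. α·-0.366514 = (1−α)·-0.776182.
So α/(1−α) = (-0.776182)/(-0.366514) = 2.117742, and α = 2.117742/3.117742 ≈ 0.679.

α ≈ 0.679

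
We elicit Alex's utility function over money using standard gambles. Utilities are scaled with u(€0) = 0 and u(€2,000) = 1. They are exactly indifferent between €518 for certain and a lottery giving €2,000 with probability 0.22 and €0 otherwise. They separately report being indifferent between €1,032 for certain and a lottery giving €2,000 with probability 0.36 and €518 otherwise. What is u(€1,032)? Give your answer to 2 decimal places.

The first gamble pins u(€518): it must equal 0.22·1 + 0.78·0 = 0.22.
Then u(€1,032) = 0.36·u(€2,000) + 0.64·u(€518) = 0.36·1.00 + 0.64·0.22 = 0.5008.

0.50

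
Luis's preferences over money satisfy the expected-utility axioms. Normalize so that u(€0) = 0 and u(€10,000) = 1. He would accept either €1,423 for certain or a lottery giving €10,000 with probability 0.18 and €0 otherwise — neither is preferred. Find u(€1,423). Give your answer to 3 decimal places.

The indifference gives u(€1,423) = 0.18·u(€10,000) + 0.82·u(€0) = 0.18·1 + 0.82·0 = 0.18.

0.180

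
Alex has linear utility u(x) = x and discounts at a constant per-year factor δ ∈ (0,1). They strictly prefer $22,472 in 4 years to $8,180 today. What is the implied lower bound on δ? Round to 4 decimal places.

Under u(x) = x this choice says 8180 < δ^4·22472.
So δ^4 > 8180/22472 = 0.36401; taking the 4th root of both positive sides preserves the inequality.
δ > (8180/22472)^(1/4) ≈ 0.7767.

δ > 0.7767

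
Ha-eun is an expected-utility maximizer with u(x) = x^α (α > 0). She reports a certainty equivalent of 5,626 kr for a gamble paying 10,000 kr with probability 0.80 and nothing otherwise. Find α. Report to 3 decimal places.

EU(lottery) = 0.80·10000^α + 0.20·0 = 0.80·10000^α.
Equating: 5626^α = 0.80·10000^α, i.e. 0.5626^α = 0.80.
α = ln(0.80) / ln(5626/10000) = -0.223144/-0.575186 ≈ 0.388.

α ≈ 0.388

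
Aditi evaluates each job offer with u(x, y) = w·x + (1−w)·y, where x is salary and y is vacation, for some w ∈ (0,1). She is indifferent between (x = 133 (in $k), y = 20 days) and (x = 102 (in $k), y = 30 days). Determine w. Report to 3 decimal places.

w = 0.244

Indifference: w·133 + (1−w)·20 = w·102 + (1−w)·30.
Rearranging, 31·w − 10·(1−w) = 0.
The marginal rate of substitution is 10/31, so w = 10/(31+10) = 0.244.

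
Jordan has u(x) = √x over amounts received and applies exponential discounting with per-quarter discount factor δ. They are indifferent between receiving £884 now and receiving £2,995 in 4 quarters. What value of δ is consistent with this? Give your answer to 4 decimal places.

δ ≈ 0.8585

Indifference means u(884) = δ^4 · u(2995), so δ^4 = u(884)/u(2995).
Since u(x) = √x, δ^4 = √(884/2995) = 0.54329.
Hence δ = (0.54329)^(1/4) = 0.858533.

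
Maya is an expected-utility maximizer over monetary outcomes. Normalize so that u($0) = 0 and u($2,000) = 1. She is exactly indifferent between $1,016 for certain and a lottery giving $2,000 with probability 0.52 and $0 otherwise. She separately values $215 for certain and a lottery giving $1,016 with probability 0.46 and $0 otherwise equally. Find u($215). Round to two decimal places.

The first gamble pins u($1,016): it must equal 0.52·1 + 0.48·0 = 0.52.
Then u($215) = 0.46·u($1,016) + 0.54·u($0) = 0.46·0.52 + 0.54·0.00 = 0.2392.

0.24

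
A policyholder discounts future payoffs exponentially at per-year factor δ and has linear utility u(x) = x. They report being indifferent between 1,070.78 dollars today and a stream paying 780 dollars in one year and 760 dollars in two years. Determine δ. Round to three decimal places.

Equating present values: 1070.78 = 780δ + 760δ².
So 760δ² + 780δ − 1070.78 = 0.
The positive root is δ = [−780 + √(780² + 4·760·1070.78)] / (2·760) = (−780 + 1965.597)/1520 ≈ 0.780.

δ ≈ 0.780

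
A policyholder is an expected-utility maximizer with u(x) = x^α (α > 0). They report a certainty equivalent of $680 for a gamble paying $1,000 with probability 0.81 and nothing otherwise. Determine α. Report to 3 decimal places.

α ≈ 0.546

The lottery's expected utility is 0.81·u(1000) + 0.19·u(0) = 0.81·1000^α (since u(0) = 0 for α > 0).
Setting u(680) equal to that: 680^α = 0.81·1000^α ⇒ (680/1000)^α = 0.81.
Taking logs: α·ln(680/1000) = ln(0.81), so α = -0.210721 / -0.385662 ≈ 0.546.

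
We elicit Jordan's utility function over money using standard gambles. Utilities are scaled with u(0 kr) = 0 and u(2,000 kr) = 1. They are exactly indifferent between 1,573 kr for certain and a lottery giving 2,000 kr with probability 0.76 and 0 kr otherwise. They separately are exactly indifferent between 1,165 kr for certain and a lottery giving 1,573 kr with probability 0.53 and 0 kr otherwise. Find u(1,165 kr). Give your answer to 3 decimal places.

0.403

The first gamble pins u(1,573 kr): it must equal 0.76·1 + 0.24·0 = 0.76.
The second indifference gives u(1,165 kr) = 0.53·u(1,573 kr) + 0.47·u(0 kr) = 0.53·0.76 + 0.47·0.00 = 0.4028.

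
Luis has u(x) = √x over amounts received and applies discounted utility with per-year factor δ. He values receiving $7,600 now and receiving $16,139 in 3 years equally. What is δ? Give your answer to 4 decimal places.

δ ≈ 0.8820

Indifference means u(7600) = δ^3 · u(16139), so δ^3 = u(7600)/u(16139).
With u(x) = √x: δ^3 = √7600/√16139 = √(7600/16139) = 0.68623.
Taking the cube root: δ = 0.68623^(1/3) ≈ 0.8820.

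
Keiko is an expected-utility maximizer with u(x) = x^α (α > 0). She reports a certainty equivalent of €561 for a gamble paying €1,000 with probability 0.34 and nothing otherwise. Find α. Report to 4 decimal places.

α ≈ 1.8663

EU(lottery) = 0.34·1000^α + 0.66·0 = 0.34·1000^α.
Equating: 561^α = 0.34·1000^α, i.e. 0.5610^α = 0.34.
α = ln(0.34) / ln(561/1000) = -1.0788097/-0.5780344 ≈ 1.8663.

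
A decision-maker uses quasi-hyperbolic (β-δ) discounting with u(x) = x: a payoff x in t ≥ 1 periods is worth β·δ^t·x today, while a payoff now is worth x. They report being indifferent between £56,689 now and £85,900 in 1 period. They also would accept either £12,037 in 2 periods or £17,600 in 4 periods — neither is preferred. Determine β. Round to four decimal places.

From the later pair, β·δ^2·12037 = β·δ^4·17600; dividing through, δ^2 = 12037/17600 = 0.68392, so δ = 0.82699.
Substituting δ into 56689 = β·δ·85900: β = 56689/(71038.856) ≈ 0.7980.

β ≈ 0.7980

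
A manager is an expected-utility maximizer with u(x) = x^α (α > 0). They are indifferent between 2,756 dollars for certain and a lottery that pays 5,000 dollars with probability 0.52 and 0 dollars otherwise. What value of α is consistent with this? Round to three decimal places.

α ≈ 1.098

The lottery's expected utility is 0.52·u(5000) + 0.48·u(0) = 0.52·5000^α (since u(0) = 0 for α > 0).
Equating: 2756^α = 0.52·5000^α, i.e. 0.5512^α = 0.52.
α = ln(0.52) / ln(2756/5000) = -0.653926/-0.595658 ≈ 1.098.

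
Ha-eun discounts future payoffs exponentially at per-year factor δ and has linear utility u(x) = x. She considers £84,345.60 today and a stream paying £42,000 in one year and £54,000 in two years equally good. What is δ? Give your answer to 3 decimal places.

δ ≈ 0.920

The stream is worth 42000δ + 54000δ² today, so 42000δ + 54000δ² = 84345.60.
Rearranged: 54000δ² + 42000δ − 84345.60 = 0.
The positive root is δ = [−42000 + √(42000² + 4·54000·84345.60)] / (2·54000) = (−42000 + 141360.000)/108000 ≈ 0.920.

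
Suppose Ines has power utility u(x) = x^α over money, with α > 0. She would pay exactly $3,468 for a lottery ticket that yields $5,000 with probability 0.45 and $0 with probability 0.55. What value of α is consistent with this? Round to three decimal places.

α ≈ 2.183

Since u(0) = 0, the lottery's EU is 0.45·5000^α.
Setting u(3468) equal to that: 3468^α = 0.45·5000^α ⇒ (3468/5000)^α = 0.45.
Taking logs: α·ln(3468/5000) = ln(0.45), so α = -0.798508 / -0.365860 ≈ 2.183.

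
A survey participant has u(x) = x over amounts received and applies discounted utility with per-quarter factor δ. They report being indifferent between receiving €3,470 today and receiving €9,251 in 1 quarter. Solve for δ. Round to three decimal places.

δ ≈ 0.375

Indifference means u(3470) = δ · u(9251), so δ = u(3470)/u(9251).
With u(x) = x: δ = 3470/9251 = 0.37509.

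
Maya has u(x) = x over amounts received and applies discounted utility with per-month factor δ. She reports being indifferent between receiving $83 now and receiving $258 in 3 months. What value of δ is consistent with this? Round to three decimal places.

δ ≈ 0.685

Indifference means u(83) = δ^3 · u(258), so δ^3 = u(83)/u(258).
With u(x) = x: δ^3 = 83/258 = 0.32171.
Taking the cube root: δ = 0.32171^(1/3) ≈ 0.685.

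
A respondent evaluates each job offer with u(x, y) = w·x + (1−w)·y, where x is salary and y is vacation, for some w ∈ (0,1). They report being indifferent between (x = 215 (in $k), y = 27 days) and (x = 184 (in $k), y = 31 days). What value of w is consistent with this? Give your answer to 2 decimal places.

u(215,27) = u(184,31) means w·215 + (1−w)·27 = w·184 + (1−w)·31.
Collecting terms: w·31 = (1−w)·4.
The marginal rate of substitution is 4/31, so w = 4/(31+4) = 0.11.

w = 0.11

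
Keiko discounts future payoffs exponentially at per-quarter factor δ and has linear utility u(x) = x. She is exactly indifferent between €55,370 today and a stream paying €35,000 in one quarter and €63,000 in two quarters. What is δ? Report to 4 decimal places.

Present value of the stream is 35000·δ + 63000·δ². Indifference gives 35000δ + 63000δ² = 55370.
That is, 63000δ² + 35000δ − 55370 = 0, a quadratic in δ.
δ = (−35000 + √(35000² + 4·63000·55370)) / (2·63000) = (−35000 + √15178240000.00) / 126000 ≈ 0.7000.

δ ≈ 0.7000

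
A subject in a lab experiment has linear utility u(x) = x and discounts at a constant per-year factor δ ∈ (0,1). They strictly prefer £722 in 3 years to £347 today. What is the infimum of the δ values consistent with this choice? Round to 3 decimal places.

δ > 0.783

Under u(x) = x this choice says 347 < δ^3·722.
Hence δ^3 > 347/722 = 0.48061, and x ↦ x^(1/3) is increasing on (0,∞).
δ > 0.48061^(1/3) = 0.783.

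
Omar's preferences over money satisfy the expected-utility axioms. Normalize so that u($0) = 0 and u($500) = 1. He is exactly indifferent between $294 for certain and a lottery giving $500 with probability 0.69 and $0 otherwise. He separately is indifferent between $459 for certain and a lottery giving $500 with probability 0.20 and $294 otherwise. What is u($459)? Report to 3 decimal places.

From the first indifference, u($294) = 0.69·u($500) + 0.31·u($0) = 0.69·1 + 0.31·0 = 0.69.
Then u($459) = 0.20·u($500) + 0.80·u($294) = 0.20·1.00 + 0.80·0.69 = 0.7520.

0.752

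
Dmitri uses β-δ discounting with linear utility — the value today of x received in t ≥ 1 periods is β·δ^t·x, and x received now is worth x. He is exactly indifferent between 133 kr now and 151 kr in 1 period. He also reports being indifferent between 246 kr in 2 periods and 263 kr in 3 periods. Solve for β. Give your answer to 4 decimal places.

β ≈ 0.9417

The second indifference involves only future payoffs, so β cancels: β·δ^2·246 = β·δ^3·263, giving δ = 246/263 = 0.93536.
Substituting δ into 133 = β·δ·151: β = 133/(141.240) ≈ 0.9417.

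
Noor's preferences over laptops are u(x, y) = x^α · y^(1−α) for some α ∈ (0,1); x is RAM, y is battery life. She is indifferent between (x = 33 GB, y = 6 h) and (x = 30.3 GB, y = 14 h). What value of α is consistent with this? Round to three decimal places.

α ≈ 0.908

Set the two utilities equal: 33^α·6^(1−α) = 30.3^α·14^(1−α).
Rearrange to (33/30.3)^α = (14/6)^(1−α) and take logs: α·0.085360 = (1−α)·0.847298.
Thus α·(0.932658) = 0.847298, so α = 0.847298/0.932658 ≈ 0.908.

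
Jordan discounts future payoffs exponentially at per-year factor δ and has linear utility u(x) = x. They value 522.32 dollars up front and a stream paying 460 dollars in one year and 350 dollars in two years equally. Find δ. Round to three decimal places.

δ ≈ 0.730

Present value of the stream is 460·δ + 350·δ². Indifference gives 460δ + 350δ² = 522.32.
So 350δ² + 460δ − 522.32 = 0.
By the quadratic formula (taking the positive root), δ = (−460 + √942848.00) / 700 ≈ 0.730.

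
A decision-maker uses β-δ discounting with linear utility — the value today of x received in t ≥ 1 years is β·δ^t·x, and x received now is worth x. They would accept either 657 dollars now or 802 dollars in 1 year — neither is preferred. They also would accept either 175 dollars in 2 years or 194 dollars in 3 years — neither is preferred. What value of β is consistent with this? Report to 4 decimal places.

β ≈ 0.9081

Both payoffs in the second observation are in the future, so β drops out: δ^2·175 = δ^3·194 ⇒ δ = 175/194 = 0.90206.
Now use the now-vs-future pair: 657 = β·δ·802 gives β = 657/(0.90206·802) ≈ 0.9081.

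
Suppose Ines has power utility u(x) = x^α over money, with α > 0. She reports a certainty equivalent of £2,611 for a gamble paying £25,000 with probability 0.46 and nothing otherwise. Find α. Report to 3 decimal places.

EU(lottery) = 0.46·25000^α + 0.54·0 = 0.46·25000^α.
Indifference: 2611^α = 0.46·25000^α, so (2611/25000)^α = 0.46.
α = ln(0.46) / ln(2611/25000) = -0.776529/-2.259143 ≈ 0.344.

α ≈ 0.344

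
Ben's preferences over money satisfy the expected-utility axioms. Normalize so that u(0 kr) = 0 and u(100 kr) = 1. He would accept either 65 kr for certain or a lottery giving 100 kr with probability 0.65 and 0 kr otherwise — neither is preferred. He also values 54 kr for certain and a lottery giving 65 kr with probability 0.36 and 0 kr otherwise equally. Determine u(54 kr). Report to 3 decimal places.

0.234

First, u(65 kr) = 0.65·u(100 kr) + 0.35·u(0 kr) = 0.65.
The second indifference gives u(54 kr) = 0.36·u(65 kr) + 0.64·u(0 kr) = 0.36·0.65 + 0.64·0.00 = 0.2340.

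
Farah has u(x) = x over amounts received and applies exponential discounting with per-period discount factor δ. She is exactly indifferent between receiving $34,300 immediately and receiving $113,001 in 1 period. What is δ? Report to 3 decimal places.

δ ≈ 0.304

Equating discounted utilities: u(34300) = δ·u(113001) ⇒ δ = u(34300)/u(113001).
With u(x) = x: δ = 34300/113001 = 0.30354.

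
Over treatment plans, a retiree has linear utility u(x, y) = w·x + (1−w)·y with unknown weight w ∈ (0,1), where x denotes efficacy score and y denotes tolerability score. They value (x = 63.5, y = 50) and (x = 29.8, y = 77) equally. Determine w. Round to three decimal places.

Indifference: w·63.5 + (1−w)·50 = w·29.8 + (1−w)·77.
Collecting terms: w·33.7 = (1−w)·27.
So w/(1−w) = 27/33.7 = 0.8012, giving w = 27/(33.7+27) = 0.445.

w = 0.445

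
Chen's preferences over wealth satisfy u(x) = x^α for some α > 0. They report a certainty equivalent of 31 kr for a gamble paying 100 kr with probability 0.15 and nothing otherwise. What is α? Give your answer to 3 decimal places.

α ≈ 1.620

The lottery's expected utility is 0.15·u(100) + 0.85·u(0) = 0.15·100^α (since u(0) = 0 for α > 0).
Equating: 31^α = 0.15·100^α, i.e. 0.3100^α = 0.15.
Take logs: α = ln 0.15 / ln(31/100) ≈ 1.61983.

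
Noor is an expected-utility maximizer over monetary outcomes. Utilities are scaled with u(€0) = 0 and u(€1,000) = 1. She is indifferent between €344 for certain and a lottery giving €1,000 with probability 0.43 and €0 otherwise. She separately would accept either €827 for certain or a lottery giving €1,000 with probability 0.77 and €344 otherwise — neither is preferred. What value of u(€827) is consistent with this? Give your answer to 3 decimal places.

0.869

First, u(€344) = 0.43·u(€1,000) + 0.57·u(€0) = 0.43.
Chaining: u(€827) = 0.77·1.00 + 0.23·0.43 = 0.8689.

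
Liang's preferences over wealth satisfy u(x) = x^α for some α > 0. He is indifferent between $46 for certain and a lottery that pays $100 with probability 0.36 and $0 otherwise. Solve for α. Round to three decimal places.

α ≈ 1.316

The lottery's expected utility is 0.36·u(100) + 0.64·u(0) = 0.36·100^α (since u(0) = 0 for α > 0).
Indifference: 46^α = 0.36·100^α, so (46/100)^α = 0.36.
α = ln(0.36) / ln(46/100) = -1.021651/-0.776529 ≈ 1.316.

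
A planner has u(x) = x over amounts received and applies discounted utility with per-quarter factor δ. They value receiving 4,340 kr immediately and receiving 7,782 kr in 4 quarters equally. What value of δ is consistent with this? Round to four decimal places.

δ ≈ 0.8642

Indifference means u(4340) = δ^4 · u(7782), so δ^4 = u(4340)/u(7782).
With u(x) = x: δ^4 = 4340/7782 = 0.55770.
Hence δ = (0.55770)^(1/4) = 0.864171.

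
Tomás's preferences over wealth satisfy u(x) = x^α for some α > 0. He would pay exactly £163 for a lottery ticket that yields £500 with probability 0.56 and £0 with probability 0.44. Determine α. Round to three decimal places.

α ≈ 0.517

The lottery's expected utility is 0.56·u(500) + 0.44·u(0) = 0.56·500^α (since u(0) = 0 for α > 0).
Indifference: 163^α = 0.56·500^α, so (163/500)^α = 0.56.
Take logs: α = ln 0.56 / ln(163/500) ≈ 0.51730.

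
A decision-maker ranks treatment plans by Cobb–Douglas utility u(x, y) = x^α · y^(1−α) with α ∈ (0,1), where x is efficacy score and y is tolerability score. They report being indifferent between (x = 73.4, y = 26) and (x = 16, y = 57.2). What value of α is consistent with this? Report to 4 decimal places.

α ≈ 0.3411

Indifference: 73.4^α · 26^(1−α) = 16^α · 57.2^(1−α).
(73.4/16)^α = (57.2/26)^(1−α); take logs: α·ln(73.4/16) = (1−α)·ln(57.2/26), i.e. α·1.5233352 = (1−α)·0.7884574.
So α/(1−α) = (0.7884574)/(1.5233352) = 0.5175863, and α = 0.5175863/1.5175863 ≈ 0.3411.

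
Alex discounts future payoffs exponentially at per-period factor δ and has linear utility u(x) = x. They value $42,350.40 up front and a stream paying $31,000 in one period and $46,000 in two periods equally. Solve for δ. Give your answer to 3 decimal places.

Equating present values: 42350.40 = 31000δ + 46000δ².
That is, 46000δ² + 31000δ − 42350.40 = 0, a quadratic in δ.
By the quadratic formula (taking the positive root), δ = (−31000 + √8753473600.00) / 92000 ≈ 0.680.

δ ≈ 0.680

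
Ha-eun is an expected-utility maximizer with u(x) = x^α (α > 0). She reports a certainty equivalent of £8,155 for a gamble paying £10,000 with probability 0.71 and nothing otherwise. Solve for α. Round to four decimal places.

α ≈ 1.6793

The lottery's expected utility is 0.71·u(10000) + 0.29·u(0) = 0.71·10000^α (since u(0) = 0 for α > 0).
Equating: 8155^α = 0.71·10000^α, i.e. 0.8155^α = 0.71.
Taking logs: α·ln(8155/10000) = ln(0.71), so α = -0.3424903 / -0.2039539 ≈ 1.6793.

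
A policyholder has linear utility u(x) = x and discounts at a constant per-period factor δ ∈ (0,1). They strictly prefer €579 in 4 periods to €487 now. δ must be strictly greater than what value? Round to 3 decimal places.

Under u(x) = x this choice says 487 < δ^4·579.
So δ^4 > 487/579 = 0.84111; taking the 4th root of both positive sides preserves the inequality.
δ > 0.84111^(1/4) = 0.958.

δ > 0.958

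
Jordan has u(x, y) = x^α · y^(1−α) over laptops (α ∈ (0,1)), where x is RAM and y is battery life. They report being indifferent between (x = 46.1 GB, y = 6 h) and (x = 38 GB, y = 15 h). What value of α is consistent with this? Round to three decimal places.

α ≈ 0.826

Indifference: 46.1^α · 6^(1−α) = 38^α · 15^(1−α).
Rearrange to (46.1/38)^α = (15/6)^(1−α) and take logs: α·0.193227 = (1−α)·0.916291.
With A = 0.193227 and B = 0.916291: α·A = (1−α)·B, so α = B/(A+B) = 0.916291/1.109518 ≈ 0.826.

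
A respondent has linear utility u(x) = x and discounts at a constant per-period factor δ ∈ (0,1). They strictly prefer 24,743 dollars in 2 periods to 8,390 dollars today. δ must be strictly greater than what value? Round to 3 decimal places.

Comparing present values: 8390 < δ^2·24743.
So δ^2 > 8390/24743 = 0.33909; taking the square root of both positive sides preserves the inequality.
δ > 0.33909^(1/2) = 0.582.

δ > 0.582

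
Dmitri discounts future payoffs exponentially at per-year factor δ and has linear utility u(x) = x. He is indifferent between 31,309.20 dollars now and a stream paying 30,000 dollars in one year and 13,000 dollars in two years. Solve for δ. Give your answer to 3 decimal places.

δ ≈ 0.780

The stream is worth 30000δ + 13000δ² today, so 30000δ + 13000δ² = 31309.20.
Rearranged: 13000δ² + 30000δ − 31309.20 = 0.
By the quadratic formula (taking the positive root), δ = (−30000 + √2528078400.00) / 26000 ≈ 0.780.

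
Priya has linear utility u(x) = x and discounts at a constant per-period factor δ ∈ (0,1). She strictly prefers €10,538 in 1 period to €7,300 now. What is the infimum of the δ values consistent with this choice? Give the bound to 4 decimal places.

δ > 0.6927

Comparing present values: 7300 < δ·10538.
Dividing through by 10538 gives δ > 0.69273.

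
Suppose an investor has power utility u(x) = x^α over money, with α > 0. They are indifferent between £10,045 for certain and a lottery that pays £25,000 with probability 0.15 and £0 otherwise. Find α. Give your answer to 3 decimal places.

Since u(0) = 0, the lottery's EU is 0.15·25000^α.
Indifference: 10045^α = 0.15·25000^α, so (10045/25000)^α = 0.15.
Take logs: α = ln 0.15 / ln(10045/25000) ≈ 2.08063.

α ≈ 2.081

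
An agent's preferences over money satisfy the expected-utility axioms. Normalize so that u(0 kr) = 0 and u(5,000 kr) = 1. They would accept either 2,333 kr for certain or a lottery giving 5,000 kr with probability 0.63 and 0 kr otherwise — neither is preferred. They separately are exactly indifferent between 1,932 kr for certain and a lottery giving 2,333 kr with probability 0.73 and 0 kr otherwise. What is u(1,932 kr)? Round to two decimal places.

From the first indifference, u(2,333 kr) = 0.63·u(5,000 kr) + 0.37·u(0 kr) = 0.63·1 + 0.37·0 = 0.63.
Then u(1,932 kr) = 0.73·u(2,333 kr) + 0.27·u(0 kr) = 0.73·0.63 + 0.27·0.00 = 0.4599.

0.46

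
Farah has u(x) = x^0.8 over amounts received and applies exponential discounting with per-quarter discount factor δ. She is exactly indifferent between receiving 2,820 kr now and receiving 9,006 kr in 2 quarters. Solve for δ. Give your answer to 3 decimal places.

δ ≈ 0.628

Equating discounted utilities: u(2820) = δ^2·u(9006) ⇒ δ^2 = u(2820)/u(9006).
Since u(x) = x^0.8, δ^2 = (2820/9006)^0.8 = 0.31312^0.8 = 0.39498.
Hence δ = (0.39498)^(1/2) = 0.62847.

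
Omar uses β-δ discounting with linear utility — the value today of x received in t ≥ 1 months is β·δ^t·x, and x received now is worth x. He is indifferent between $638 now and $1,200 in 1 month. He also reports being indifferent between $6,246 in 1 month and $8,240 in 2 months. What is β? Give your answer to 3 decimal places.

The second indifference involves only future payoffs, so β cancels: β·δ^1·6246 = β·δ^2·8240, giving δ = 6246/8240 = 0.75801.
Substituting δ into 638 = β·δ·1200: β = 638/(909.612) ≈ 0.701.

β ≈ 0.701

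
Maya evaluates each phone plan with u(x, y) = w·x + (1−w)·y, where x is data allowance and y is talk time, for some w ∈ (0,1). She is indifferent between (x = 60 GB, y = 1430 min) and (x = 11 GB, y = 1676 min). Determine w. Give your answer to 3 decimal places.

Indifference: w·60 + (1−w)·1430 = w·11 + (1−w)·1676.
Rearranging, 49·w − 246·(1−w) = 0.
Hence w = 246/(49+246) = 246/295 = 0.834.

w = 0.834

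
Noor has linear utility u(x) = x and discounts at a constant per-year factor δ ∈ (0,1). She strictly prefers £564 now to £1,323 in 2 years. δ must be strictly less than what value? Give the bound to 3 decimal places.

δ < 0.653

The preference means 564 > δ^2·1323.
So δ^2 < 564/1323 = 0.42630; taking the square root of both positive sides preserves the inequality.
δ < 0.42630^(1/2) = 0.653.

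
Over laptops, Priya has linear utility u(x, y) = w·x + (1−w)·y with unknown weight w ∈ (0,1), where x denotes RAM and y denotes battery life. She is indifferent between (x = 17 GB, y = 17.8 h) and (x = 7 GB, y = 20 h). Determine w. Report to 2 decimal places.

w = 0.18

Equating utilities: w·17 + (1−w)·17.8 = w·7 + (1−w)·20.
Collecting terms: w·10 = (1−w)·2.2.
Hence w = 2.2/(10+2.2) = 2.2/12.2 = 0.18.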